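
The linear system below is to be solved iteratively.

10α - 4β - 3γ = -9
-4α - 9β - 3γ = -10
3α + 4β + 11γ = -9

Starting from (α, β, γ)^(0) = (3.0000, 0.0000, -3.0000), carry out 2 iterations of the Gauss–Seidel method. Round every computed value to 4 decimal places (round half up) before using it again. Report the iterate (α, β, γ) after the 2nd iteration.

(-0.1513, 1.6403, -1.3734)

Iteration 1:
  α = (-9 - (-4)·0.0000 - (-3)·-3.0000) / (10) = -1.8000
  β = (-10 - (-4)·-1.8000 - (-3)·-3.0000) / (-9) = 2.9111
  γ = (-9 - (3)·-1.8000 - (4)·2.9111) / (11) = -1.3859
Iteration 2:
  α = (-9 - (-4)·2.9111 - (-3)·-1.3859) / (10) = -0.1513
  β = (-10 - (-4)·-0.1513 - (-3)·-1.3859) / (-9) = 1.6403
  γ = (-9 - (3)·-0.1513 - (4)·1.6403) / (11) = -1.3734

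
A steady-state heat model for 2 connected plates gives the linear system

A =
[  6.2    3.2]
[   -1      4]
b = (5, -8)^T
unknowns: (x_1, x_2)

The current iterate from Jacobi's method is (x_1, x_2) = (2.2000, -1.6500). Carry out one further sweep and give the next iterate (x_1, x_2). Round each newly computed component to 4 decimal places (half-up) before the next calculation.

One sweep:
  x_1 = (5 - (3.2)·-1.6500) / (6.2) = 1.6581
  x_2 = (-8 - (-1)·2.2000) / (4) = -1.4500

(1.6581, -1.4500)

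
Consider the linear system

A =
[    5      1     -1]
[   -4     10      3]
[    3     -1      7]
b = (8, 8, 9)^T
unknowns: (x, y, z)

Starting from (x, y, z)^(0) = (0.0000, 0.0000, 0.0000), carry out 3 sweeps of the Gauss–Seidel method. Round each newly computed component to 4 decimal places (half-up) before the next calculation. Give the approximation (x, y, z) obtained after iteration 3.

(1.5342, 1.1682, 0.7951)

Iteration 1:
  x = (8 - (1)·0.0000 - (-1)·0.0000) / (5) = 1.6000
  y = (8 - (-4)·1.6000 - (3)·0.0000) / (10) = 1.4400
  z = (9 - (3)·1.6000 - (-1)·1.4400) / (7) = 0.8057
Iteration 2:
  x = (8 - (1)·1.4400 - (-1)·0.8057) / (5) = 1.4731
  y = (8 - (-4)·1.4731 - (3)·0.8057) / (10) = 1.1475
  z = (9 - (3)·1.4731 - (-1)·1.1475) / (7) = 0.8183
Iteration 3:
  x = (8 - (1)·1.1475 - (-1)·0.8183) / (5) = 1.5342
  y = (8 - (-4)·1.5342 - (3)·0.8183) / (10) = 1.1682
  z = (9 - (3)·1.5342 - (-1)·1.1682) / (7) = 0.7951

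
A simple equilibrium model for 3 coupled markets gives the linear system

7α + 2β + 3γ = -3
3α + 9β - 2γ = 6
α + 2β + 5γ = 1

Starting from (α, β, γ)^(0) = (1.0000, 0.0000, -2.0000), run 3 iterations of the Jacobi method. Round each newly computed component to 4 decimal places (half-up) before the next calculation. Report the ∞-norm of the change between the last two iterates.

Iteration 1:
  α = (-3 - (2)·0.0000 - (3)·-2.0000) / (7) = 0.4286
  β = (6 - (3)·1.0000 - (-2)·-2.0000) / (9) = -0.1111
  γ = (1 - (1)·1.0000 - (2)·0.0000) / (5) = 0.0000
Iteration 2:
  α = (-3 - (2)·-0.1111 - (3)·0.0000) / (7) = -0.3968
  β = (6 - (3)·0.4286 - (-2)·0.0000) / (9) = 0.5238
  γ = (1 - (1)·0.4286 - (2)·-0.1111) / (5) = 0.1587
Iteration 3:
  α = (-3 - (2)·0.5238 - (3)·0.1587) / (7) = -0.6462
  β = (6 - (3)·-0.3968 - (-2)·0.1587) / (9) = 0.8342
  γ = (1 - (1)·-0.3968 - (2)·0.5238) / (5) = 0.0698
Change: (-0.2494, 0.3104, -0.0889) → max |·| = 0.3104

0.3104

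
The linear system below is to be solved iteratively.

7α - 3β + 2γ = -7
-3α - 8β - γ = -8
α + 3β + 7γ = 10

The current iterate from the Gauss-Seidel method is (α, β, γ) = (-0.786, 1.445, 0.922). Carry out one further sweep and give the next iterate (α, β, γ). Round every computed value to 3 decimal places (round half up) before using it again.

One sweep:
  α = (-7 - (-3)·1.445 - (2)·0.922) / (7) = -0.644
  β = (-8 - (-3)·-0.644 - (-1)·0.922) / (-8) = 1.126
  γ = (10 - (1)·-0.644 - (3)·1.126) / (7) = 1.038

(-0.644, 1.126, 1.038)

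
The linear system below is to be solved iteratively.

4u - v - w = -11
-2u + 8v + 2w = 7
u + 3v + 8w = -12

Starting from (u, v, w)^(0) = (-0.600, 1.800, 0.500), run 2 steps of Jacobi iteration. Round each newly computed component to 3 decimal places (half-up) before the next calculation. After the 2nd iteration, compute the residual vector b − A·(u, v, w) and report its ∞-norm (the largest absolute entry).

Iteration 1:
  u = (-11 - (-1)·1.800 - (-1)·0.500) / (4) = -2.175
  v = (7 - (-2)·-0.600 - (2)·0.500) / (8) = 0.600
  w = (-12 - (1)·-0.600 - (3)·1.800) / (8) = -2.100
Iteration 2:
  u = (-11 - (-1)·0.600 - (-1)·-2.100) / (4) = -3.125
  v = (7 - (-2)·-2.175 - (2)·-2.100) / (8) = 0.856
  w = (-12 - (1)·-2.175 - (3)·0.600) / (8) = -1.453
Residual b − A·x = (0.903, -3.192, 0.181); ∞-norm = 3.192

3.192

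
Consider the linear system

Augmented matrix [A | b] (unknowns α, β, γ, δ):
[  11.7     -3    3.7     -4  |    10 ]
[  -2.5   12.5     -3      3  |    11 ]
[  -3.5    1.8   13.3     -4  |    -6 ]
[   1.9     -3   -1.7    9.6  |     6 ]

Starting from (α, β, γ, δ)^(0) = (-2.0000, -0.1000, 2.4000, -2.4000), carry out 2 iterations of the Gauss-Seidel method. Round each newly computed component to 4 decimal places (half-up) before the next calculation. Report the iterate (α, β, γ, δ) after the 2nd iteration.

(2.2183, 0.6759, 0.3641, 0.4617)

Iteration 1:
  α = (10 - (-3)·-0.1000 - (3.7)·2.4000 - (-4)·-2.4000) / (11.7) = -0.7504
  β = (11 - (-2.5)·-0.7504 - (-3)·2.4000 - (3)·-2.4000) / (12.5) = 1.8819
  γ = (-6 - (-3.5)·-0.7504 - (1.8)·1.8819 - (-4)·-2.4000) / (13.3) = -1.6251
  δ = (6 - (1.9)·-0.7504 - (-3)·1.8819 - (-1.7)·-1.6251) / (9.6) = 1.0738
Iteration 2:
  α = (10 - (-3)·1.8819 - (3.7)·-1.6251 - (-4)·1.0738) / (11.7) = 2.2183
  β = (11 - (-2.5)·2.2183 - (-3)·-1.6251 - (3)·1.0738) / (12.5) = 0.6759
  γ = (-6 - (-3.5)·2.2183 - (1.8)·0.6759 - (-4)·1.0738) / (13.3) = 0.3641
  δ = (6 - (1.9)·2.2183 - (-3)·0.6759 - (-1.7)·0.3641) / (9.6) = 0.4617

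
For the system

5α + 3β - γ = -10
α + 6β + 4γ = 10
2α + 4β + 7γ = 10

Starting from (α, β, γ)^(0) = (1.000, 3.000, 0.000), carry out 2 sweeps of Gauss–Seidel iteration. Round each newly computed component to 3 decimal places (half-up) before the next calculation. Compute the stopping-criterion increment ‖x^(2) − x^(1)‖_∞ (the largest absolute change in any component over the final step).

0.910

Iteration 1:
  α = (-10 - (3)·3.000 - (-1)·0.000) / (5) = -3.800
  β = (10 - (1)·-3.800 - (4)·0.000) / (6) = 2.300
  γ = (10 - (2)·-3.800 - (4)·2.300) / (7) = 1.200
Iteration 2:
  α = (-10 - (3)·2.300 - (-1)·1.200) / (5) = -3.140
  β = (10 - (1)·-3.140 - (4)·1.200) / (6) = 1.390
  γ = (10 - (2)·-3.140 - (4)·1.390) / (7) = 1.531
Change: (0.660, -0.910, 0.331) → max |·| = 0.910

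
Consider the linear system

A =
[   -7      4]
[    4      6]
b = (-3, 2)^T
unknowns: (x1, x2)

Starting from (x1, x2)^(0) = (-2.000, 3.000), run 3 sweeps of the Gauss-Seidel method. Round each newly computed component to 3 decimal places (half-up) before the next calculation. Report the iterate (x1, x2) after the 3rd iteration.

Iteration 1:
  x1 = (-3 - (4)·3.000) / (-7) = 2.143
  x2 = (2 - (4)·2.143) / (6) = -1.095
Iteration 2:
  x1 = (-3 - (4)·-1.095) / (-7) = -0.197
  x2 = (2 - (4)·-0.197) / (6) = 0.465
Iteration 3:
  x1 = (-3 - (4)·0.465) / (-7) = 0.694
  x2 = (2 - (4)·0.694) / (6) = -0.129

(0.694, -0.129)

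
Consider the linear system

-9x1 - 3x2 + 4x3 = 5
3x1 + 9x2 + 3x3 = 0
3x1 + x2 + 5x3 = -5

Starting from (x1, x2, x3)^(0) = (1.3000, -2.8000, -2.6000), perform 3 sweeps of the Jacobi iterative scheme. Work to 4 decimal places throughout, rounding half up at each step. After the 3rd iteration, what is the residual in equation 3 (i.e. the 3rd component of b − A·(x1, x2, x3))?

Iteration 1:
  x1 = (5 - (-3)·-2.8000 - (4)·-2.6000) / (-9) = -0.7778
  x2 = (0 - (3)·1.3000 - (3)·-2.6000) / (9) = 0.4333
  x3 = (-5 - (3)·1.3000 - (1)·-2.8000) / (5) = -1.2200
Iteration 2:
  x1 = (5 - (-3)·0.4333 - (4)·-1.2200) / (-9) = -1.2422
  x2 = (0 - (3)·-0.7778 - (3)·-1.2200) / (9) = 0.6659
  x3 = (-5 - (3)·-0.7778 - (1)·0.4333) / (5) = -0.6200
Iteration 3:
  x1 = (5 - (-3)·0.6659 - (4)·-0.6200) / (-9) = -1.0531
  x2 = (0 - (3)·-1.2422 - (3)·-0.6200) / (9) = 0.6207
  x3 = (-5 - (3)·-1.2422 - (1)·0.6659) / (5) = -0.3879
Residual b − A·x = (-1.0642, -1.2633, -0.5219)

-0.5219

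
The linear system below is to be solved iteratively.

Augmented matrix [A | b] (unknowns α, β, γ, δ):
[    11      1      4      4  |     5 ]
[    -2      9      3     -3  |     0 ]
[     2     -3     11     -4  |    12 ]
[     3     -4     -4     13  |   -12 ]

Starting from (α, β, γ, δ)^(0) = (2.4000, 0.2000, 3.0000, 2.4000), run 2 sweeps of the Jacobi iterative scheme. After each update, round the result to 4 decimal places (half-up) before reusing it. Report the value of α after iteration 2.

0.0281

Iteration 1:
  α = (5 - (1)·0.2000 - (4)·3.0000 - (4)·2.4000) / (11) = -1.5273
  β = (0 - (-2)·2.4000 - (3)·3.0000 - (-3)·2.4000) / (9) = 0.3333
  γ = (12 - (2)·2.4000 - (-3)·0.2000 - (-4)·2.4000) / (11) = 1.5818
  δ = (-12 - (3)·2.4000 - (-4)·0.2000 - (-4)·3.0000) / (13) = -0.4923
Iteration 2:
  α = (5 - (1)·0.3333 - (4)·1.5818 - (4)·-0.4923) / (11) = 0.0281
  β = (0 - (-2)·-1.5273 - (3)·1.5818 - (-3)·-0.4923) / (9) = -1.0308
  γ = (12 - (2)·-1.5273 - (-3)·0.3333 - (-4)·-0.4923) / (11) = 1.2805
  δ = (-12 - (3)·-1.5273 - (-4)·0.3333 - (-4)·1.5818) / (13) = 0.0186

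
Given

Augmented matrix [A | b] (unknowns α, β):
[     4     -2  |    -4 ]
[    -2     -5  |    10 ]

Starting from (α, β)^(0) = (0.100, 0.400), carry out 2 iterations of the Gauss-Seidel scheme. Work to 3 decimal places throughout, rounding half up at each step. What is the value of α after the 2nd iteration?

Iteration 1:
  α = (-4 - (-2)·0.400) / (4) = -0.800
  β = (10 - (-2)·-0.800) / (-5) = -1.680
Iteration 2:
  α = (-4 - (-2)·-1.680) / (4) = -1.840
  β = (10 - (-2)·-1.840) / (-5) = -1.264

-1.840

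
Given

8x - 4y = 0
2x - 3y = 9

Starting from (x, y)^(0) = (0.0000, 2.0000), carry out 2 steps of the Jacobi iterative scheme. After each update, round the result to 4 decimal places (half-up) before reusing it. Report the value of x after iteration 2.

Iteration 1:
  x = (0 - (-4)·2.0000) / (8) = 1.0000
  y = (9 - (2)·0.0000) / (-3) = -3.0000
Iteration 2:
  x = (0 - (-4)·-3.0000) / (8) = -1.5000
  y = (9 - (2)·1.0000) / (-3) = -2.3333

-1.5000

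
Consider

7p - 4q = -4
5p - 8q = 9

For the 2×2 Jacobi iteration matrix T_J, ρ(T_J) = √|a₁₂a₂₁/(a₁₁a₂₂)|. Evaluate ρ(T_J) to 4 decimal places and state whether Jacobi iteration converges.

0.5976

a₁₂a₂₁/(a₁₁a₂₂) = (-4)·(5) / ((7)·(-8)) = 0.357143
ρ = √|0.357143| = √0.357143 = 0.5976
ρ < 1, so Jacobi converges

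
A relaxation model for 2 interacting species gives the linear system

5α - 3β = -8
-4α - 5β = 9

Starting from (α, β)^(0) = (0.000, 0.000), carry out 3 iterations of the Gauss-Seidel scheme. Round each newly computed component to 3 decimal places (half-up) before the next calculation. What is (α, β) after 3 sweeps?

(-1.762, -0.390)

Iteration 1:
  α = (-8 - (-3)·0.000) / (5) = -1.600
  β = (9 - (-4)·-1.600) / (-5) = -0.520
Iteration 2:
  α = (-8 - (-3)·-0.520) / (5) = -1.912
  β = (9 - (-4)·-1.912) / (-5) = -0.270
Iteration 3:
  α = (-8 - (-3)·-0.270) / (5) = -1.762
  β = (9 - (-4)·-1.762) / (-5) = -0.390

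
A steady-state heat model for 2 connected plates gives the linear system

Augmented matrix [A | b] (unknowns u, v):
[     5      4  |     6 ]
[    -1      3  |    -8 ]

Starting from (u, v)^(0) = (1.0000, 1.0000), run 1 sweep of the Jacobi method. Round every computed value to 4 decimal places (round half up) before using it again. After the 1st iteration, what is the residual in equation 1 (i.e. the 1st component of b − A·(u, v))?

Iteration 1:
  u = (6 - (4)·1.0000) / (5) = 0.4000
  v = (-8 - (-1)·1.0000) / (3) = -2.3333
Residual b − A·x = (13.3332, -0.6001)

13.3332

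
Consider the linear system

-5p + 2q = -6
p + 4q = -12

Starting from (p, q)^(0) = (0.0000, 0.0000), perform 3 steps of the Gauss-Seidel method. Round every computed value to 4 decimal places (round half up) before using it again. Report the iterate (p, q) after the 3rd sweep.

Iteration 1:
  p = (-6 - (2)·0.0000) / (-5) = 1.2000
  q = (-12 - (1)·1.2000) / (4) = -3.3000
Iteration 2:
  p = (-6 - (2)·-3.3000) / (-5) = -0.1200
  q = (-12 - (1)·-0.1200) / (4) = -2.9700
Iteration 3:
  p = (-6 - (2)·-2.9700) / (-5) = 0.0120
  q = (-12 - (1)·0.0120) / (4) = -3.0030

(0.0120, -3.0030)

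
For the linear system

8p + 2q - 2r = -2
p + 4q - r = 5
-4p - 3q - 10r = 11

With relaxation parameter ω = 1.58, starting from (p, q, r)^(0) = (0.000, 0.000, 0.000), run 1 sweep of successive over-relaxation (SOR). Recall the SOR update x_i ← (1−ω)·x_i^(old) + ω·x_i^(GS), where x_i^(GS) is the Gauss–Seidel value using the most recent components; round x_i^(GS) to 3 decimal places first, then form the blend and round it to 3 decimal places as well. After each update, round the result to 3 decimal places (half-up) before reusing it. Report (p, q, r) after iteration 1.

Iteration 1:
  p: GS value = (-2 - (2)·0.000 - (-2)·0.000) / (8) = -0.250;  p ← (1−ω)·0.000 + ω·-0.250 = -0.395
  q: GS value = (5 - (1)·-0.395 - (-1)·0.000) / (4) = 1.349;  q ← (1−ω)·0.000 + ω·1.349 = 2.131
  r: GS value = (11 - (-4)·-0.395 - (-3)·2.131) / (-10) = -1.581;  r ← (1−ω)·0.000 + ω·-1.581 = -2.498

(-0.395, 2.131, -2.498)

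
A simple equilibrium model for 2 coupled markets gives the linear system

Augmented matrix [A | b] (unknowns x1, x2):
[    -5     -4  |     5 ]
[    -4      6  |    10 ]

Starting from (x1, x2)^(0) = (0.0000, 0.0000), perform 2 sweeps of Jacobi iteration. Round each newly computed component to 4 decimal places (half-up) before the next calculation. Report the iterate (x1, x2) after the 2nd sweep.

(-2.3334, 1.0000)

Iteration 1:
  x1 = (5 - (-4)·0.0000) / (-5) = -1.0000
  x2 = (10 - (-4)·0.0000) / (6) = 1.6667
Iteration 2:
  x1 = (5 - (-4)·1.6667) / (-5) = -2.3334
  x2 = (10 - (-4)·-1.0000) / (6) = 1.0000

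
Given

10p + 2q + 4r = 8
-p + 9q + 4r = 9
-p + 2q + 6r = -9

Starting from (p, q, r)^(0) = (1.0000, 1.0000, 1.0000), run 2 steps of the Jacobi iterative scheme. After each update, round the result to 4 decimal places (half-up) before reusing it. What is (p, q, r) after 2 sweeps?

(1.3333, 1.7630, -1.6889)

Iteration 1:
  p = (8 - (2)·1.0000 - (4)·1.0000) / (10) = 0.2000
  q = (9 - (-1)·1.0000 - (4)·1.0000) / (9) = 0.6667
  r = (-9 - (-1)·1.0000 - (2)·1.0000) / (6) = -1.6667
Iteration 2:
  p = (8 - (2)·0.6667 - (4)·-1.6667) / (10) = 1.3333
  q = (9 - (-1)·0.2000 - (4)·-1.6667) / (9) = 1.7630
  r = (-9 - (-1)·0.2000 - (2)·0.6667) / (6) = -1.6889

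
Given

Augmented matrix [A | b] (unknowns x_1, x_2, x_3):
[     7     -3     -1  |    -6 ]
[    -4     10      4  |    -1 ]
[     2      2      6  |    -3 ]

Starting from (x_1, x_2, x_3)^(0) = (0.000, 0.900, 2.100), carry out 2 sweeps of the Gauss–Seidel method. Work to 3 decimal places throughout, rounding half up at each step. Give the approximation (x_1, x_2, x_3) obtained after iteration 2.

(-1.304, -0.579, 0.128)

Iteration 1:
  x_1 = (-6 - (-3)·0.900 - (-1)·2.100) / (7) = -0.171
  x_2 = (-1 - (-4)·-0.171 - (4)·2.100) / (10) = -1.008
  x_3 = (-3 - (2)·-0.171 - (2)·-1.008) / (6) = -0.107
Iteration 2:
  x_1 = (-6 - (-3)·-1.008 - (-1)·-0.107) / (7) = -1.304
  x_2 = (-1 - (-4)·-1.304 - (4)·-0.107) / (10) = -0.579
  x_3 = (-3 - (2)·-1.304 - (2)·-0.579) / (6) = 0.128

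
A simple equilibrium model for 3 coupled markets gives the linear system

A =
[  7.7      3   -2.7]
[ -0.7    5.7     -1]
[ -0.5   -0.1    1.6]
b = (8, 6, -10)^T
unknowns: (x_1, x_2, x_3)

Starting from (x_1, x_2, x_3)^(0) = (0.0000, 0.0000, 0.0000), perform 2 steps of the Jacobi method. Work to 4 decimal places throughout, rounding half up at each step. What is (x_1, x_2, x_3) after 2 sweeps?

Iteration 1:
  x_1 = (8 - (3)·0.0000 - (-2.7)·0.0000) / (7.7) = 1.0390
  x_2 = (6 - (-0.7)·0.0000 - (-1)·0.0000) / (5.7) = 1.0526
  x_3 = (-10 - (-0.5)·0.0000 - (-0.1)·0.0000) / (1.6) = -6.2500
Iteration 2:
  x_1 = (8 - (3)·1.0526 - (-2.7)·-6.2500) / (7.7) = -1.5627
  x_2 = (6 - (-0.7)·1.0390 - (-1)·-6.2500) / (5.7) = 0.0837
  x_3 = (-10 - (-0.5)·1.0390 - (-0.1)·1.0526) / (1.6) = -5.8595

(-1.5627, 0.0837, -5.8595)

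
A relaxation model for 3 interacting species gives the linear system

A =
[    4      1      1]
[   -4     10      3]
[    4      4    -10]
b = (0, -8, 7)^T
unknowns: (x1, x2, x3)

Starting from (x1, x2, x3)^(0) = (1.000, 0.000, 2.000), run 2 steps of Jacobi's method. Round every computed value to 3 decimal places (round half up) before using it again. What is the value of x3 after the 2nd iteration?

Iteration 1:
  x1 = (0 - (1)·0.000 - (1)·2.000) / (4) = -0.500
  x2 = (-8 - (-4)·1.000 - (3)·2.000) / (10) = -1.000
  x3 = (7 - (4)·1.000 - (4)·0.000) / (-10) = -0.300
Iteration 2:
  x1 = (0 - (1)·-1.000 - (1)·-0.300) / (4) = 0.325
  x2 = (-8 - (-4)·-0.500 - (3)·-0.300) / (10) = -0.910
  x3 = (7 - (4)·-0.500 - (4)·-1.000) / (-10) = -1.300

-1.300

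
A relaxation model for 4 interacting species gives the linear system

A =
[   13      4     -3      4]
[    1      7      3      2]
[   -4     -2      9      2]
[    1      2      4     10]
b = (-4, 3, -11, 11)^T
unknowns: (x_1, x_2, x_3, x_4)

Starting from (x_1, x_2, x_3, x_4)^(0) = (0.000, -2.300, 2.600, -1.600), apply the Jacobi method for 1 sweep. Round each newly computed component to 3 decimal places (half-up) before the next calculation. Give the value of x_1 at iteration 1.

1.492

Iteration 1:
  x_1 = (-4 - (4)·-2.300 - (-3)·2.600 - (4)·-1.600) / (13) = 1.492
  x_2 = (3 - (1)·0.000 - (3)·2.600 - (2)·-1.600) / (7) = -0.229
  x_3 = (-11 - (-4)·0.000 - (-2)·-2.300 - (2)·-1.600) / (9) = -1.378
  x_4 = (11 - (1)·0.000 - (2)·-2.300 - (4)·2.600) / (10) = 0.520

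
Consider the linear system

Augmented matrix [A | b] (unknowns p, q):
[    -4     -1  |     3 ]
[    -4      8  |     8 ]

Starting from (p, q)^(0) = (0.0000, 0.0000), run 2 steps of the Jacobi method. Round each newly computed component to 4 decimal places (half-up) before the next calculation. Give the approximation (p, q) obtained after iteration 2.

(-1.0000, 0.6250)

Iteration 1:
  p = (3 - (-1)·0.0000) / (-4) = -0.7500
  q = (8 - (-4)·0.0000) / (8) = 1.0000
Iteration 2:
  p = (3 - (-1)·1.0000) / (-4) = -1.0000
  q = (8 - (-4)·-0.7500) / (8) = 0.6250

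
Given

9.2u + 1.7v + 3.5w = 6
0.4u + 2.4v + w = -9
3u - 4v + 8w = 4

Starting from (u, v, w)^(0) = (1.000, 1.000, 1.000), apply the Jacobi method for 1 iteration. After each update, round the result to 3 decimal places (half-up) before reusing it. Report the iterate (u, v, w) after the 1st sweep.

(0.087, -4.333, 0.625)

Iteration 1:
  u = (6 - (1.7)·1.000 - (3.5)·1.000) / (9.2) = 0.087
  v = (-9 - (0.4)·1.000 - (1)·1.000) / (2.4) = -4.333
  w = (4 - (3)·1.000 - (-4)·1.000) / (8) = 0.625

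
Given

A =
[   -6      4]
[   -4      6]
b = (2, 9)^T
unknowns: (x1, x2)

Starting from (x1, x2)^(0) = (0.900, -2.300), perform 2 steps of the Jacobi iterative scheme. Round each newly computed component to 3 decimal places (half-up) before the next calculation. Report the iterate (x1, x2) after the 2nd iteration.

Iteration 1:
  x1 = (2 - (4)·-2.300) / (-6) = -1.867
  x2 = (9 - (-4)·0.900) / (6) = 2.100
Iteration 2:
  x1 = (2 - (4)·2.100) / (-6) = 1.067
  x2 = (9 - (-4)·-1.867) / (6) = 0.255

(1.067, 0.255)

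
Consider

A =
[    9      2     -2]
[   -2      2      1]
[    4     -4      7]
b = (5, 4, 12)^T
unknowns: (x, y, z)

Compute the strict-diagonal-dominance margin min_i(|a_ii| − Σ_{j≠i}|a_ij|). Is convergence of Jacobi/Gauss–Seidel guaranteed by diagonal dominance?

row 1: |9| − (2+2) = 5
row 2: |2| − (2+1) = -1
row 3: |7| − (4+4) = -1
minimum over rows = -1 → not strictly diagonally dominant

-1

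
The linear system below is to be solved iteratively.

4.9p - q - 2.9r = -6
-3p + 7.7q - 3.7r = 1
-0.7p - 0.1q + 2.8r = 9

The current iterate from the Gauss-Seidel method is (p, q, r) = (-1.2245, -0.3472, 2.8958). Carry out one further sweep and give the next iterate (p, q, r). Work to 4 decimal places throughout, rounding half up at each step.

(0.4185, 1.6844, 3.3791)

One sweep:
  p = (-6 - (-1)·-0.3472 - (-2.9)·2.8958) / (4.9) = 0.4185
  q = (1 - (-3)·0.4185 - (-3.7)·2.8958) / (7.7) = 1.6844
  r = (9 - (-0.7)·0.4185 - (-0.1)·1.6844) / (2.8) = 3.3791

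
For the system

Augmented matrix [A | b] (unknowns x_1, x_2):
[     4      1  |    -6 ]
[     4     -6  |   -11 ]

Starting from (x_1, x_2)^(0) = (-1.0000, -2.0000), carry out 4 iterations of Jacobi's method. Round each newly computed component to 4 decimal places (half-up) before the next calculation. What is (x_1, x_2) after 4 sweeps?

(-1.6597, 0.6389)

Iteration 1:
  x_1 = (-6 - (1)·-2.0000) / (4) = -1.0000
  x_2 = (-11 - (4)·-1.0000) / (-6) = 1.1667
Iteration 2:
  x_1 = (-6 - (1)·1.1667) / (4) = -1.7917
  x_2 = (-11 - (4)·-1.0000) / (-6) = 1.1667
Iteration 3:
  x_1 = (-6 - (1)·1.1667) / (4) = -1.7917
  x_2 = (-11 - (4)·-1.7917) / (-6) = 0.6389
Iteration 4:
  x_1 = (-6 - (1)·0.6389) / (4) = -1.6597
  x_2 = (-11 - (4)·-1.7917) / (-6) = 0.6389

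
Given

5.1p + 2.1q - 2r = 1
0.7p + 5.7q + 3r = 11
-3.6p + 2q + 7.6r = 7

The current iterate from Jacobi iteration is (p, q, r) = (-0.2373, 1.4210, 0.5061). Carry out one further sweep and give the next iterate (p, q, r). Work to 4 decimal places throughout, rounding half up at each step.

(-0.1906, 1.6926, 0.4347)

One sweep:
  p = (1 - (2.1)·1.4210 - (-2)·0.5061) / (5.1) = -0.1906
  q = (11 - (0.7)·-0.2373 - (3)·0.5061) / (5.7) = 1.6926
  r = (7 - (-3.6)·-0.2373 - (2)·1.4210) / (7.6) = 0.4347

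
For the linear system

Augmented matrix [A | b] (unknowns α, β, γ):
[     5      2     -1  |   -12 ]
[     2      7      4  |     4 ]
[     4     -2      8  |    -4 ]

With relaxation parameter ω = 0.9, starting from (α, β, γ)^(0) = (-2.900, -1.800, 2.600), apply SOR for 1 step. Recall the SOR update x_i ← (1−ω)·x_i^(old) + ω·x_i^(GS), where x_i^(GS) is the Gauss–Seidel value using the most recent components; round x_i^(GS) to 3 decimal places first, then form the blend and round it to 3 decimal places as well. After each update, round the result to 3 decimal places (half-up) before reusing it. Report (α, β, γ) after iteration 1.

(-1.334, -0.660, 0.262)

Iteration 1:
  α: GS value = (-12 - (2)·-1.800 - (-1)·2.600) / (5) = -1.160;  α ← (1−ω)·-2.900 + ω·-1.160 = -1.334
  β: GS value = (4 - (2)·-1.334 - (4)·2.600) / (7) = -0.533;  β ← (1−ω)·-1.800 + ω·-0.533 = -0.660
  γ: GS value = (-4 - (4)·-1.334 - (-2)·-0.660) / (8) = 0.002;  γ ← (1−ω)·2.600 + ω·0.002 = 0.262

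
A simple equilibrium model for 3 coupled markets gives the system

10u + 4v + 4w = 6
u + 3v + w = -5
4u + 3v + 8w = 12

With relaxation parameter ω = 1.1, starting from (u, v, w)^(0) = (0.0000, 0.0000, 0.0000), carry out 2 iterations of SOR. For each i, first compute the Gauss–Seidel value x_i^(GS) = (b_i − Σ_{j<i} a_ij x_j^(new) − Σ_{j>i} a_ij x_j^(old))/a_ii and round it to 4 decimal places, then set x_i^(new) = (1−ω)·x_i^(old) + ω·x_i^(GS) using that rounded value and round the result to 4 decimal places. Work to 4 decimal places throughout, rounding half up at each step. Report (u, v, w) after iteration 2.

(0.5642, -2.6185, 2.2055)

Iteration 1:
  u: GS value = (6 - (4)·0.0000 - (4)·0.0000) / (10) = 0.6000;  u ← (1−ω)·0.0000 + ω·0.6000 = 0.6600
  v: GS value = (-5 - (1)·0.6600 - (1)·0.0000) / (3) = -1.8867;  v ← (1−ω)·0.0000 + ω·-1.8867 = -2.0754
  w: GS value = (12 - (4)·0.6600 - (3)·-2.0754) / (8) = 1.9483;  w ← (1−ω)·0.0000 + ω·1.9483 = 2.1431
Iteration 2:
  u: GS value = (6 - (4)·-2.0754 - (4)·2.1431) / (10) = 0.5729;  u ← (1−ω)·0.6600 + ω·0.5729 = 0.5642
  v: GS value = (-5 - (1)·0.5642 - (1)·2.1431) / (3) = -2.5691;  v ← (1−ω)·-2.0754 + ω·-2.5691 = -2.6185
  w: GS value = (12 - (4)·0.5642 - (3)·-2.6185) / (8) = 2.1998;  w ← (1−ω)·2.1431 + ω·2.1998 = 2.2055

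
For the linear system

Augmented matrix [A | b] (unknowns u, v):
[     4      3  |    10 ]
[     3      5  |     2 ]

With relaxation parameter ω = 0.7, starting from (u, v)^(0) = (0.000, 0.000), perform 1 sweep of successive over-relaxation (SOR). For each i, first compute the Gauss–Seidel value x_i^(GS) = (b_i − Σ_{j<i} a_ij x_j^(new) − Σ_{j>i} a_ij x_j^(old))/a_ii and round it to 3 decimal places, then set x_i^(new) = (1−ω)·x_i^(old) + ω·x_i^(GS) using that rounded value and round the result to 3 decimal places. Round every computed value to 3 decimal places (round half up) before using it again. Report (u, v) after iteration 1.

Iteration 1:
  u: GS value = (10 - (3)·0.000) / (4) = 2.500;  u ← (1−ω)·0.000 + ω·2.500 = 1.750
  v: GS value = (2 - (3)·1.750) / (5) = -0.650;  v ← (1−ω)·0.000 + ω·-0.650 = -0.455

(1.750, -0.455)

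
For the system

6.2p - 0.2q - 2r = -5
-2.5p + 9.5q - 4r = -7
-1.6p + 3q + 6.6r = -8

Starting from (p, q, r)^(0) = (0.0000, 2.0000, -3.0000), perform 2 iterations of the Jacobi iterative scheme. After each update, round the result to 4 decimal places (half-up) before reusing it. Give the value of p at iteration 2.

-1.5552

Iteration 1:
  p = (-5 - (-0.2)·2.0000 - (-2)·-3.0000) / (6.2) = -1.7097
  q = (-7 - (-2.5)·0.0000 - (-4)·-3.0000) / (9.5) = -2.0000
  r = (-8 - (-1.6)·0.0000 - (3)·2.0000) / (6.6) = -2.1212
Iteration 2:
  p = (-5 - (-0.2)·-2.0000 - (-2)·-2.1212) / (6.2) = -1.5552
  q = (-7 - (-2.5)·-1.7097 - (-4)·-2.1212) / (9.5) = -2.0799
  r = (-8 - (-1.6)·-1.7097 - (3)·-2.0000) / (6.6) = -0.7175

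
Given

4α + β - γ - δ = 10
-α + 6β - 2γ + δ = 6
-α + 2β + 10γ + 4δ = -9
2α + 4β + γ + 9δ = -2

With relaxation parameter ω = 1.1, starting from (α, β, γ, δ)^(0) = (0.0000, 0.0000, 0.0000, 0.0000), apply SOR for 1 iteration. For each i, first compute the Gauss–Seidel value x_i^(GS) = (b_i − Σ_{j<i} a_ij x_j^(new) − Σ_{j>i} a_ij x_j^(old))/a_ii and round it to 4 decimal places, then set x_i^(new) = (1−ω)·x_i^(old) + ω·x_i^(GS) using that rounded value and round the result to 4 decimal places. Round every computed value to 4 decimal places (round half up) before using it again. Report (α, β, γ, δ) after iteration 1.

(2.7500, 1.6041, -1.0404, -1.5738)

Iteration 1:
  α: GS value = (10 - (1)·0.0000 - (-1)·0.0000 - (-1)·0.0000) / (4) = 2.5000;  α ← (1−ω)·0.0000 + ω·2.5000 = 2.7500
  β: GS value = (6 - (-1)·2.7500 - (-2)·0.0000 - (1)·0.0000) / (6) = 1.4583;  β ← (1−ω)·0.0000 + ω·1.4583 = 1.6041
  γ: GS value = (-9 - (-1)·2.7500 - (2)·1.6041 - (4)·0.0000) / (10) = -0.9458;  γ ← (1−ω)·0.0000 + ω·-0.9458 = -1.0404
  δ: GS value = (-2 - (2)·2.7500 - (4)·1.6041 - (1)·-1.0404) / (9) = -1.4307;  δ ← (1−ω)·0.0000 + ω·-1.4307 = -1.5738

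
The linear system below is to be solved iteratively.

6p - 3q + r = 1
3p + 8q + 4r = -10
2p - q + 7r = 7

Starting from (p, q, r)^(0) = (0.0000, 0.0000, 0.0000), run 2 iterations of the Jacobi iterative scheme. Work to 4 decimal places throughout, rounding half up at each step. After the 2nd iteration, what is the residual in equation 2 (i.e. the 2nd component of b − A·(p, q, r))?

3.2798

Iteration 1:
  p = (1 - (-3)·0.0000 - (1)·0.0000) / (6) = 0.1667
  q = (-10 - (3)·0.0000 - (4)·0.0000) / (8) = -1.2500
  r = (7 - (2)·0.0000 - (-1)·0.0000) / (7) = 1.0000
Iteration 2:
  p = (1 - (-3)·-1.2500 - (1)·1.0000) / (6) = -0.6250
  q = (-10 - (3)·0.1667 - (4)·1.0000) / (8) = -1.8125
  r = (7 - (2)·0.1667 - (-1)·-1.2500) / (7) = 0.7738
Residual b − A·x = (-1.4613, 3.2798, 1.0209)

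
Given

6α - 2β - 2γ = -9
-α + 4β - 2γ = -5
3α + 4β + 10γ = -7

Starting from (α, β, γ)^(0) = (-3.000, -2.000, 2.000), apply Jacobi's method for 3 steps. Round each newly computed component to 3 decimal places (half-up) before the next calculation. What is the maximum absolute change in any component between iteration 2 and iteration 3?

0.425

Iteration 1:
  α = (-9 - (-2)·-2.000 - (-2)·2.000) / (6) = -1.500
  β = (-5 - (-1)·-3.000 - (-2)·2.000) / (4) = -1.000
  γ = (-7 - (3)·-3.000 - (4)·-2.000) / (10) = 1.000
Iteration 2:
  α = (-9 - (-2)·-1.000 - (-2)·1.000) / (6) = -1.500
  β = (-5 - (-1)·-1.500 - (-2)·1.000) / (4) = -1.125
  γ = (-7 - (3)·-1.500 - (4)·-1.000) / (10) = 0.150
Iteration 3:
  α = (-9 - (-2)·-1.125 - (-2)·0.150) / (6) = -1.825
  β = (-5 - (-1)·-1.500 - (-2)·0.150) / (4) = -1.550
  γ = (-7 - (3)·-1.500 - (4)·-1.125) / (10) = 0.200
Change: (-0.325, -0.425, 0.050) → max |·| = 0.425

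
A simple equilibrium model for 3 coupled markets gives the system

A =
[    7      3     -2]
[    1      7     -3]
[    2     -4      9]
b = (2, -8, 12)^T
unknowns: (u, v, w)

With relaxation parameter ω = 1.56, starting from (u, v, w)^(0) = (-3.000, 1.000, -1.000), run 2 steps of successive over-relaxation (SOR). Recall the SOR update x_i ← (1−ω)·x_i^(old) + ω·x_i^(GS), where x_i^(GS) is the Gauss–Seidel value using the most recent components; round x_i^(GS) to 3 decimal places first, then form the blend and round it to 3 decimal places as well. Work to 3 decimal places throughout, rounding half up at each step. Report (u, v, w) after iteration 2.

(2.064, -0.399, 1.062)

Iteration 1:
  u: GS value = (2 - (3)·1.000 - (-2)·-1.000) / (7) = -0.429;  u ← (1−ω)·-3.000 + ω·-0.429 = 1.011
  v: GS value = (-8 - (1)·1.011 - (-3)·-1.000) / (7) = -1.716;  v ← (1−ω)·1.000 + ω·-1.716 = -3.237
  w: GS value = (12 - (2)·1.011 - (-4)·-3.237) / (9) = -0.330;  w ← (1−ω)·-1.000 + ω·-0.330 = 0.045
Iteration 2:
  u: GS value = (2 - (3)·-3.237 - (-2)·0.045) / (7) = 1.686;  u ← (1−ω)·1.011 + ω·1.686 = 2.064
  v: GS value = (-8 - (1)·2.064 - (-3)·0.045) / (7) = -1.418;  v ← (1−ω)·-3.237 + ω·-1.418 = -0.399
  w: GS value = (12 - (2)·2.064 - (-4)·-0.399) / (9) = 0.697;  w ← (1−ω)·0.045 + ω·0.697 = 1.062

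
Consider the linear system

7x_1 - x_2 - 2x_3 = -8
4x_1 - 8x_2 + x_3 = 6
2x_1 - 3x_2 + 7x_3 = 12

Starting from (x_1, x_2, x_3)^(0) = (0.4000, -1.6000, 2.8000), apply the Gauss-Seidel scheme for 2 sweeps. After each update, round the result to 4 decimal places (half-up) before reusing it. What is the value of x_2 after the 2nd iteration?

-0.9462

Iteration 1:
  x_1 = (-8 - (-1)·-1.6000 - (-2)·2.8000) / (7) = -0.5714
  x_2 = (6 - (4)·-0.5714 - (1)·2.8000) / (-8) = -0.6857
  x_3 = (12 - (2)·-0.5714 - (-3)·-0.6857) / (7) = 1.5837
Iteration 2:
  x_1 = (-8 - (-1)·-0.6857 - (-2)·1.5837) / (7) = -0.7883
  x_2 = (6 - (4)·-0.7883 - (1)·1.5837) / (-8) = -0.9462
  x_3 = (12 - (2)·-0.7883 - (-3)·-0.9462) / (7) = 1.5340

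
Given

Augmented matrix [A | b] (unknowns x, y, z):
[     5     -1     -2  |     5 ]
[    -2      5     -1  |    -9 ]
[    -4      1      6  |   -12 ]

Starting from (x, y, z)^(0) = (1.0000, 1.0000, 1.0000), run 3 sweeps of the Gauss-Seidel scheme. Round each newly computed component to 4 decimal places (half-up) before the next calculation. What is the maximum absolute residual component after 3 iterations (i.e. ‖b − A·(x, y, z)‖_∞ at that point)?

Iteration 1:
  x = (5 - (-1)·1.0000 - (-2)·1.0000) / (5) = 1.6000
  y = (-9 - (-2)·1.6000 - (-1)·1.0000) / (5) = -0.9600
  z = (-12 - (-4)·1.6000 - (1)·-0.9600) / (6) = -0.7733
Iteration 2:
  x = (5 - (-1)·-0.9600 - (-2)·-0.7733) / (5) = 0.4987
  y = (-9 - (-2)·0.4987 - (-1)·-0.7733) / (5) = -1.7552
  z = (-12 - (-4)·0.4987 - (1)·-1.7552) / (6) = -1.3750
Iteration 3:
  x = (5 - (-1)·-1.7552 - (-2)·-1.3750) / (5) = 0.0990
  y = (-9 - (-2)·0.0990 - (-1)·-1.3750) / (5) = -2.0354
  z = (-12 - (-4)·0.0990 - (1)·-2.0354) / (6) = -1.5948
Residual b − A·x = (-0.7200, -0.2198, 0.0002); ∞-norm = 0.7200

0.7200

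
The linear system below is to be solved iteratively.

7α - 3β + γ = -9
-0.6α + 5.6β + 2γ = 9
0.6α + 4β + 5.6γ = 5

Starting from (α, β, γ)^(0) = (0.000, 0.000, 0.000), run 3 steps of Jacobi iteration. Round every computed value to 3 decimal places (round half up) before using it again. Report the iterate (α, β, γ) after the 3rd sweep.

Iteration 1:
  α = (-9 - (-3)·0.000 - (1)·0.000) / (7) = -1.286
  β = (9 - (-0.6)·0.000 - (2)·0.000) / (5.6) = 1.607
  γ = (5 - (0.6)·0.000 - (4)·0.000) / (5.6) = 0.893
Iteration 2:
  α = (-9 - (-3)·1.607 - (1)·0.893) / (7) = -0.725
  β = (9 - (-0.6)·-1.286 - (2)·0.893) / (5.6) = 1.150
  γ = (5 - (0.6)·-1.286 - (4)·1.607) / (5.6) = -0.117
Iteration 3:
  α = (-9 - (-3)·1.150 - (1)·-0.117) / (7) = -0.776
  β = (9 - (-0.6)·-0.725 - (2)·-0.117) / (5.6) = 1.571
  γ = (5 - (0.6)·-0.725 - (4)·1.150) / (5.6) = 0.149

(-0.776, 1.571, 0.149)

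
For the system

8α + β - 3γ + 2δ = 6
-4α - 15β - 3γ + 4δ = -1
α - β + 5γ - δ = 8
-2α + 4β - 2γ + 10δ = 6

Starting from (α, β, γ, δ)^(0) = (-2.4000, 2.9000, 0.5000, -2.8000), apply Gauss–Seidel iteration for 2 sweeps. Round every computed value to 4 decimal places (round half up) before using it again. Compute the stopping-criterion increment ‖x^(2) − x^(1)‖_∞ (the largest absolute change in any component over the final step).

Iteration 1:
  α = (6 - (1)·2.9000 - (-3)·0.5000 - (2)·-2.8000) / (8) = 1.2750
  β = (-1 - (-4)·1.2750 - (-3)·0.5000 - (4)·-2.8000) / (-15) = -1.1200
  γ = (8 - (1)·1.2750 - (-1)·-1.1200 - (-1)·-2.8000) / (5) = 0.5610
  δ = (6 - (-2)·1.2750 - (4)·-1.1200 - (-2)·0.5610) / (10) = 1.4152
Iteration 2:
  α = (6 - (1)·-1.1200 - (-3)·0.5610 - (2)·1.4152) / (8) = 0.7466
  β = (-1 - (-4)·0.7466 - (-3)·0.5610 - (4)·1.4152) / (-15) = 0.1328
  γ = (8 - (1)·0.7466 - (-1)·0.1328 - (-1)·1.4152) / (5) = 1.7603
  δ = (6 - (-2)·0.7466 - (4)·0.1328 - (-2)·1.7603) / (10) = 1.0483
Change: (-0.5284, 1.2528, 1.1993, -0.3669) → max |·| = 1.2528

1.2528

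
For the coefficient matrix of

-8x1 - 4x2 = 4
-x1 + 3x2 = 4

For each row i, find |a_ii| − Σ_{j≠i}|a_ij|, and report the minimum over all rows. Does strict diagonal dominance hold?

2

row 1: |-8| − (4) = 4
row 2: |3| − (1) = 2
minimum over rows = 2 → strictly diagonally dominant (convergence guaranteed)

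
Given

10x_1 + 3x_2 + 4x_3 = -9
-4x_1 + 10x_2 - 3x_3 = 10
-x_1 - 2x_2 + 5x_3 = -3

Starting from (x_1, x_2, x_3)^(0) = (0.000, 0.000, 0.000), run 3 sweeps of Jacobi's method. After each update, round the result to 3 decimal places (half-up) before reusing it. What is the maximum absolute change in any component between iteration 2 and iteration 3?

0.228

Iteration 1:
  x_1 = (-9 - (3)·0.000 - (4)·0.000) / (10) = -0.900
  x_2 = (10 - (-4)·0.000 - (-3)·0.000) / (10) = 1.000
  x_3 = (-3 - (-1)·0.000 - (-2)·0.000) / (5) = -0.600
Iteration 2:
  x_1 = (-9 - (3)·1.000 - (4)·-0.600) / (10) = -0.960
  x_2 = (10 - (-4)·-0.900 - (-3)·-0.600) / (10) = 0.460
  x_3 = (-3 - (-1)·-0.900 - (-2)·1.000) / (5) = -0.380
Iteration 3:
  x_1 = (-9 - (3)·0.460 - (4)·-0.380) / (10) = -0.886
  x_2 = (10 - (-4)·-0.960 - (-3)·-0.380) / (10) = 0.502
  x_3 = (-3 - (-1)·-0.960 - (-2)·0.460) / (5) = -0.608
Change: (0.074, 0.042, -0.228) → max |·| = 0.228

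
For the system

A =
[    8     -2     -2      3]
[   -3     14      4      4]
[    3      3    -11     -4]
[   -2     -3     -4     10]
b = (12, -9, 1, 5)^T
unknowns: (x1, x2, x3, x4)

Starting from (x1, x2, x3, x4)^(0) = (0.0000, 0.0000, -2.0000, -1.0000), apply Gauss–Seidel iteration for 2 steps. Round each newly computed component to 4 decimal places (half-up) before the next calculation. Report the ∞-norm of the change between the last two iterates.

Iteration 1:
  x1 = (12 - (-2)·0.0000 - (-2)·-2.0000 - (3)·-1.0000) / (8) = 1.3750
  x2 = (-9 - (-3)·1.3750 - (4)·-2.0000 - (4)·-1.0000) / (14) = 0.5089
  x3 = (1 - (3)·1.3750 - (3)·0.5089 - (-4)·-1.0000) / (-11) = 0.7865
  x4 = (5 - (-2)·1.3750 - (-3)·0.5089 - (-4)·0.7865) / (10) = 1.2423
Iteration 2:
  x1 = (12 - (-2)·0.5089 - (-2)·0.7865 - (3)·1.2423) / (8) = 1.3580
  x2 = (-9 - (-3)·1.3580 - (4)·0.7865 - (4)·1.2423) / (14) = -0.9315
  x3 = (1 - (3)·1.3580 - (3)·-0.9315 - (-4)·1.2423) / (-11) = -0.4263
  x4 = (5 - (-2)·1.3580 - (-3)·-0.9315 - (-4)·-0.4263) / (10) = 0.3216
Change: (-0.0170, -1.4404, -1.2128, -0.9207) → max |·| = 1.4404

1.4404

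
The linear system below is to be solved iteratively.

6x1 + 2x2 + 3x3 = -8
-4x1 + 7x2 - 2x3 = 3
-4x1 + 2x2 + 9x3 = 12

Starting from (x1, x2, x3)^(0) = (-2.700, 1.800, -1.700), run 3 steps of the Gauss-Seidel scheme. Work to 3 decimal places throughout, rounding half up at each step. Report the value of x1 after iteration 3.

Iteration 1:
  x1 = (-8 - (2)·1.800 - (3)·-1.700) / (6) = -1.083
  x2 = (3 - (-4)·-1.083 - (-2)·-1.700) / (7) = -0.676
  x3 = (12 - (-4)·-1.083 - (2)·-0.676) / (9) = 1.002
Iteration 2:
  x1 = (-8 - (2)·-0.676 - (3)·1.002) / (6) = -1.609
  x2 = (3 - (-4)·-1.609 - (-2)·1.002) / (7) = -0.205
  x3 = (12 - (-4)·-1.609 - (2)·-0.205) / (9) = 0.664
Iteration 3:
  x1 = (-8 - (2)·-0.205 - (3)·0.664) / (6) = -1.597
  x2 = (3 - (-4)·-1.597 - (-2)·0.664) / (7) = -0.294
  x3 = (12 - (-4)·-1.597 - (2)·-0.294) / (9) = 0.689

-1.597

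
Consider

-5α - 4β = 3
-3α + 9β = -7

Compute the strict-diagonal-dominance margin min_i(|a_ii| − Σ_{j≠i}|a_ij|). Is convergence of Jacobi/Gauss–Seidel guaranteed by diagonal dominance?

row 1: |-5| − (4) = 1
row 2: |9| − (3) = 6
minimum over rows = 1 → strictly diagonally dominant (convergence guaranteed)

1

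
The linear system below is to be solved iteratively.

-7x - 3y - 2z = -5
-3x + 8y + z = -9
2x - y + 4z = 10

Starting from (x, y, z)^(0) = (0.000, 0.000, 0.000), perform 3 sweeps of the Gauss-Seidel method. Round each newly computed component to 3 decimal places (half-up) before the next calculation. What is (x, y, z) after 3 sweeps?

(0.659, -1.121, 1.890)

Iteration 1:
  x = (-5 - (-3)·0.000 - (-2)·0.000) / (-7) = 0.714
  y = (-9 - (-3)·0.714 - (1)·0.000) / (8) = -0.857
  z = (10 - (2)·0.714 - (-1)·-0.857) / (4) = 1.929
Iteration 2:
  x = (-5 - (-3)·-0.857 - (-2)·1.929) / (-7) = 0.530
  y = (-9 - (-3)·0.530 - (1)·1.929) / (8) = -1.167
  z = (10 - (2)·0.530 - (-1)·-1.167) / (4) = 1.943
Iteration 3:
  x = (-5 - (-3)·-1.167 - (-2)·1.943) / (-7) = 0.659
  y = (-9 - (-3)·0.659 - (1)·1.943) / (8) = -1.121
  z = (10 - (2)·0.659 - (-1)·-1.121) / (4) = 1.890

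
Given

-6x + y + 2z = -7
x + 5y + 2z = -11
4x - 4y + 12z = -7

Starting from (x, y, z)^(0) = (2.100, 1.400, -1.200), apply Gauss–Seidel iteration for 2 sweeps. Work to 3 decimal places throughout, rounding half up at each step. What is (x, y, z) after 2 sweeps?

(0.328, -1.643, -1.240)

Iteration 1:
  x = (-7 - (1)·1.400 - (2)·-1.200) / (-6) = 1.000
  y = (-11 - (1)·1.000 - (2)·-1.200) / (5) = -1.920
  z = (-7 - (4)·1.000 - (-4)·-1.920) / (12) = -1.557
Iteration 2:
  x = (-7 - (1)·-1.920 - (2)·-1.557) / (-6) = 0.328
  y = (-11 - (1)·0.328 - (2)·-1.557) / (5) = -1.643
  z = (-7 - (4)·0.328 - (-4)·-1.643) / (12) = -1.240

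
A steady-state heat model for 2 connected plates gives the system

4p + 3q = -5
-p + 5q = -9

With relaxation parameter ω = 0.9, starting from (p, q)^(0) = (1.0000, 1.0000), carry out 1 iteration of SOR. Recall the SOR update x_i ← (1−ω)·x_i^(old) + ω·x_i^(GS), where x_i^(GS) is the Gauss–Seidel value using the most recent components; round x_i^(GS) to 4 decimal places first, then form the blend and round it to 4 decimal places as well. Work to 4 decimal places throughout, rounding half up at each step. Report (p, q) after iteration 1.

(-1.7000, -1.8260)

Iteration 1:
  p: GS value = (-5 - (3)·1.0000) / (4) = -2.0000;  p ← (1−ω)·1.0000 + ω·-2.0000 = -1.7000
  q: GS value = (-9 - (-1)·-1.7000) / (5) = -2.1400;  q ← (1−ω)·1.0000 + ω·-2.1400 = -1.8260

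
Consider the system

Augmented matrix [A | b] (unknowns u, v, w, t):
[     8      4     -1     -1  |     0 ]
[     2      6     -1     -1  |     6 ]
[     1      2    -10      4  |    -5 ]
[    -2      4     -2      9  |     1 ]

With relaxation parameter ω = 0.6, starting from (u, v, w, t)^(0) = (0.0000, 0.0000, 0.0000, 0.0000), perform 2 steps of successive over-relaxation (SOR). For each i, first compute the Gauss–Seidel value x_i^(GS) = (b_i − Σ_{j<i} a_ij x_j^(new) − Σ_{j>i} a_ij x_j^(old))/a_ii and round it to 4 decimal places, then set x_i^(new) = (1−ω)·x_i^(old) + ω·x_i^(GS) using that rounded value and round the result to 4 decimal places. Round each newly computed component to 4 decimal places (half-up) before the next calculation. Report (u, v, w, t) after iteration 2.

(-0.1554, 0.9039, 0.5375, -0.1409)

Iteration 1:
  u: GS value = (0 - (4)·0.0000 - (-1)·0.0000 - (-1)·0.0000) / (8) = 0.0000;  u ← (1−ω)·0.0000 + ω·0.0000 = 0.0000
  v: GS value = (6 - (2)·0.0000 - (-1)·0.0000 - (-1)·0.0000) / (6) = 1.0000;  v ← (1−ω)·0.0000 + ω·1.0000 = 0.6000
  w: GS value = (-5 - (1)·0.0000 - (2)·0.6000 - (4)·0.0000) / (-10) = 0.6200;  w ← (1−ω)·0.0000 + ω·0.6200 = 0.3720
  t: GS value = (1 - (-2)·0.0000 - (4)·0.6000 - (-2)·0.3720) / (9) = -0.0729;  t ← (1−ω)·0.0000 + ω·-0.0729 = -0.0437
Iteration 2:
  u: GS value = (0 - (4)·0.6000 - (-1)·0.3720 - (-1)·-0.0437) / (8) = -0.2590;  u ← (1−ω)·0.0000 + ω·-0.2590 = -0.1554
  v: GS value = (6 - (2)·-0.1554 - (-1)·0.3720 - (-1)·-0.0437) / (6) = 1.1065;  v ← (1−ω)·0.6000 + ω·1.1065 = 0.9039
  w: GS value = (-5 - (1)·-0.1554 - (2)·0.9039 - (4)·-0.0437) / (-10) = 0.6478;  w ← (1−ω)·0.3720 + ω·0.6478 = 0.5375
  t: GS value = (1 - (-2)·-0.1554 - (4)·0.9039 - (-2)·0.5375) / (9) = -0.2057;  t ← (1−ω)·-0.0437 + ω·-0.2057 = -0.1409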